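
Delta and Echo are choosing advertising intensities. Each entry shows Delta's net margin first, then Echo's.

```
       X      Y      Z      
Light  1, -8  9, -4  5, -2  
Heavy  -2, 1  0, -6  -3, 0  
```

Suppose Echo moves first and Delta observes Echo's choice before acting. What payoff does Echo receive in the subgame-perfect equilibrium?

Backward induction with Echo moving first.
- X → Delta plays Light (best of 1, -2); Echo gets -8.
- Y → Delta plays Light (best of 9, 0); Echo gets -4.
- Z → Delta plays Light (best of 5, -3); Echo gets -2.
Maximizing over -8, -4, -2, Echo chooses Z. Subgame-perfect outcome: (Light, Z) with payoffs (5, -2).

-2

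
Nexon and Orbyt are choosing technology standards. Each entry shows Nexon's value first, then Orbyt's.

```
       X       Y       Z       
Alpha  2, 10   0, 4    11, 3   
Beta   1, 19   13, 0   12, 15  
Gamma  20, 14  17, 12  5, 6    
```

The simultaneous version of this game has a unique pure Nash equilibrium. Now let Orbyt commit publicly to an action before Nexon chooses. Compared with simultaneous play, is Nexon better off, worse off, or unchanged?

worse off

Backward induction with Orbyt moving first.
- X: Nexon compares 2, 1, 20 and picks Gamma; Orbyt would get 14.
- Y: Nexon compares 0, 13, 17 and picks Gamma; Orbyt would get 12.
- Z: Nexon compares 11, 12, 5 and picks Beta; Orbyt would get 15.
Maximizing over 14, 12, 15, Orbyt chooses Z. Subgame-perfect outcome: (Beta, Z) with payoffs (12, 15).
Now find the simultaneous Nash equilibrium.
Nexon's best replies: X→Gamma; Y→Gamma; Z→Beta.
Orbyt's best replies: Alpha→X; Beta→X; Gamma→X.
Only (Gamma, X) has each player best-responding; Nash payoffs (20, 14).
Nexon earns 12 sequentially versus 20 at the Nash outcome: worse off.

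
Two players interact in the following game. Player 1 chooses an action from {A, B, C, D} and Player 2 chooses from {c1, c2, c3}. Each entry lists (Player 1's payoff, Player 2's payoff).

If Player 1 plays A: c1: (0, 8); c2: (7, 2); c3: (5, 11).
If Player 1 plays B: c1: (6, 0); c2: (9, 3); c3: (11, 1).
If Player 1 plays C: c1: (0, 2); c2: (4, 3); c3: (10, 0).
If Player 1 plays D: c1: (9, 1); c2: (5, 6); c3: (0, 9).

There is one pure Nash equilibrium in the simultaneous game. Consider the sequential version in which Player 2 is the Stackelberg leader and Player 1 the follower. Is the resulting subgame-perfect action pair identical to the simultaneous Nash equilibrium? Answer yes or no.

yes

Solve by backward induction (Player 2 leads).
- c1: Player 1 compares 0, 6, 0, 9 and picks D; Player 2 would get 1.
- c2: Player 1 compares 7, 9, 4, 5 and picks B; Player 2 would get 3.
- c3: Player 1 compares 5, 11, 10, 0 and picks B; Player 2 would get 1.
Maximizing over 1, 3, 1, Player 2 chooses c2. Subgame-perfect outcome: (B, c2) with payoffs (9, 3).
Under simultaneous play:
Player 1's best replies: c1→D; c2→B; c3→B.
Player 2's best replies: A→c3; B→c2; C→c2; D→c3.
The unique mutual best reply is (B, c2), giving (9, 3).
Sequential outcome (B, c2) coincides with the Nash profile (B, c2).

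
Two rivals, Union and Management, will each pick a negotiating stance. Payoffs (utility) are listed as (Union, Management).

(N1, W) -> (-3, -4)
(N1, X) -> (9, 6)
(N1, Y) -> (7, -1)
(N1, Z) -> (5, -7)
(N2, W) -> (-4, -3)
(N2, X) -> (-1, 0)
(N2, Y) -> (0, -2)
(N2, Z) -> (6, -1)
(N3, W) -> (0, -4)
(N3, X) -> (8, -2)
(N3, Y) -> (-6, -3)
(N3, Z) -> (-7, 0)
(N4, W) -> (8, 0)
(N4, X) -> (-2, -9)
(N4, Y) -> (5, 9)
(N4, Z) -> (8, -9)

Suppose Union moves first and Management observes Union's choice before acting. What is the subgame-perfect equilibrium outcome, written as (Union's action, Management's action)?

Solve by backward induction (Union leads).
- N1 → Management plays X (best of -4, 6, -1, -7); Union gets 9.
- N2 → Management plays X (best of -3, 0, -2, -1); Union gets -1.
- N3 → Management plays Z (best of -4, -2, -3, 0); Union gets -7.
- N4 → Management plays Y (best of 0, -9, 9, -9); Union gets 5.
Among 9, -1, -7, 5, the best is 9 at N1. Subgame-perfect outcome: (N1, X) with payoffs (9, 6).

(N1, X)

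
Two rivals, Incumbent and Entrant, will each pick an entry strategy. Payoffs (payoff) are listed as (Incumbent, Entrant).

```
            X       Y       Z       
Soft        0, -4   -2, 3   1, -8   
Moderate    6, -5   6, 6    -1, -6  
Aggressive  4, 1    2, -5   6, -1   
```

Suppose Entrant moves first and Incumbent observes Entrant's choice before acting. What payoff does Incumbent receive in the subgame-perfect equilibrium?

6

Solve by backward induction (Entrant leads).
- X → Incumbent plays Moderate (best of 0, 6, 4); Entrant gets -5.
- Y → Incumbent plays Moderate (best of -2, 6, 2); Entrant gets 6.
- Z → Incumbent plays Aggressive (best of 1, -1, 6); Entrant gets -1.
Entrant's induced payoffs are -5, 6, -1, so Entrant commits to Y. Subgame-perfect outcome: (Moderate, Y) with payoffs (6, 6).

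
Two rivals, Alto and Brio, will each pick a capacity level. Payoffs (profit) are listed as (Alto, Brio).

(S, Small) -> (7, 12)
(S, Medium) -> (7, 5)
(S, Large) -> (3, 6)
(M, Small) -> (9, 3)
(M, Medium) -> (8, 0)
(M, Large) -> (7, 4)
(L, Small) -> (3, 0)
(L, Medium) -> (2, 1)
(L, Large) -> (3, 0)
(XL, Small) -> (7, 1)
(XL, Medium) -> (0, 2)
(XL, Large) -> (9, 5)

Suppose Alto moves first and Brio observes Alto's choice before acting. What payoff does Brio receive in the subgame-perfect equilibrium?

Solve by backward induction (Alto leads).
- S → Brio plays Small (best of 12, 5, 6); Alto gets 7.
- M → Brio plays Large (best of 3, 0, 4); Alto gets 7.
- L → Brio plays Medium (best of 0, 1, 0); Alto gets 2.
- XL → Brio plays Large (best of 1, 2, 5); Alto gets 9.
Maximizing over 7, 7, 2, 9, Alto chooses XL. Subgame-perfect outcome: (XL, Large) with payoffs (9, 5).

5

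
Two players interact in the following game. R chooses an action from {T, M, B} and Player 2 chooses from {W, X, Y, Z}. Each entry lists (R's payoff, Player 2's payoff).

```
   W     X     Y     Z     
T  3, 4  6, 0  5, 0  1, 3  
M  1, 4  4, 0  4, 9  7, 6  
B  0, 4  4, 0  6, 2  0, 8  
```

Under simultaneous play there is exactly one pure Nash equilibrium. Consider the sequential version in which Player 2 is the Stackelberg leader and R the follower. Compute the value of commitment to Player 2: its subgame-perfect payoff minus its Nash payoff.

2

Backward induction with Player 2 moving first.
- W: R compares 3, 1, 0 and picks T; Player 2 would get 4.
- X: R compares 6, 4, 4 and picks T; Player 2 would get 0.
- Y: R compares 5, 4, 6 and picks B; Player 2 would get 2.
- Z: R compares 1, 7, 0 and picks M; Player 2 would get 6.
Player 2's induced payoffs are 4, 0, 2, 6, so Player 2 commits to Z. Subgame-perfect outcome: (M, Z) with payoffs (7, 6).
For the simultaneous game, intersect best replies.
R's best replies: W→T; X→T; Y→B; Z→M.
Player 2's best replies: T→W; M→Y; B→Z.
Only (T, W) has each player best-responding; Nash payoffs (3, 4).
Player 2's commitment gain: 6 − 4 = 2.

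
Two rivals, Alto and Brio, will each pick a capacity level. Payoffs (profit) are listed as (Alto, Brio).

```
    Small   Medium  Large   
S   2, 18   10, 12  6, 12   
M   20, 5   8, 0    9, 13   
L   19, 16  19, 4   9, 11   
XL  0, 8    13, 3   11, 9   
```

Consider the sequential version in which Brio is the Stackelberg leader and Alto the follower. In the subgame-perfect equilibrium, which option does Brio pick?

Large

Work backward from Alto's decision.
- Small: Alto compares 2, 20, 19, 0 and picks M; Brio would get 5.
- Medium: Alto compares 10, 8, 19, 13 and picks L; Brio would get 4.
- Large: Alto compares 6, 9, 9, 11 and picks XL; Brio would get 9.
Maximizing over 5, 4, 9, Brio chooses Large. Subgame-perfect outcome: (XL, Large) with payoffs (11, 9).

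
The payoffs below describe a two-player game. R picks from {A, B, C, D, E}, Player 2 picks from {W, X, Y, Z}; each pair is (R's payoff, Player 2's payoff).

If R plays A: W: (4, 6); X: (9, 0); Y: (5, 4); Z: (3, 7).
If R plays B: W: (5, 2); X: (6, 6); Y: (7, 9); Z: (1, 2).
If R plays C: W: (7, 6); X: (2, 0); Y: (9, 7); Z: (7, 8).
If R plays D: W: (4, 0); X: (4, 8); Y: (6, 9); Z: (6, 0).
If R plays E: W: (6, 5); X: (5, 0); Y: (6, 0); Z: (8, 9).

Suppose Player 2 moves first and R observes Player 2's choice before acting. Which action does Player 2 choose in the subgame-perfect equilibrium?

Backward induction with Player 2 moving first.
- W: BR = C, leader payoff 6.
- X: BR = A, leader payoff 0.
- Y: BR = C, leader payoff 7.
- Z: BR = E, leader payoff 9.
Player 2's induced payoffs are 6, 0, 7, 9, so Player 2 commits to Z. Subgame-perfect outcome: (E, Z) with payoffs (8, 9).

Z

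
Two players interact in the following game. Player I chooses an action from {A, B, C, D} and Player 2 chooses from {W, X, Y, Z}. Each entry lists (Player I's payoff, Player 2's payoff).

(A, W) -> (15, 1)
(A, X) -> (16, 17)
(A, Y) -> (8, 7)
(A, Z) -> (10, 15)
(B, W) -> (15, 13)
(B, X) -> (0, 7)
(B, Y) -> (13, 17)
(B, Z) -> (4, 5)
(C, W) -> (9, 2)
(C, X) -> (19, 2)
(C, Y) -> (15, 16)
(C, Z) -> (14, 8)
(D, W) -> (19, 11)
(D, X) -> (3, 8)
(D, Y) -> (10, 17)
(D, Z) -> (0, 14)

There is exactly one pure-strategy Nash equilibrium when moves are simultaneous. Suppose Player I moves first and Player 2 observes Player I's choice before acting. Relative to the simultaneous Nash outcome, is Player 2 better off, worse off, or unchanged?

better off

Solve by backward induction (Player I leads).
- A → Player 2 plays X (best of 1, 17, 7, 15); Player I gets 16.
- B → Player 2 plays Y (best of 13, 7, 17, 5); Player I gets 13.
- C → Player 2 plays Y (best of 2, 2, 16, 8); Player I gets 15.
- D → Player 2 plays Y (best of 11, 8, 17, 14); Player I gets 10.
Among 16, 13, 15, 10, the best is 16 at A. Subgame-perfect outcome: (A, X) with payoffs (16, 17).
Now find the simultaneous Nash equilibrium.
Player I's best replies: W→D; X→C; Y→C; Z→C.
Player 2's best replies: A→X; B→Y; C→Y; D→Y.
Only (C, Y) has each player best-responding; Nash payoffs (15, 16).
Player 2 earns 17 sequentially versus 16 at the Nash outcome: better off.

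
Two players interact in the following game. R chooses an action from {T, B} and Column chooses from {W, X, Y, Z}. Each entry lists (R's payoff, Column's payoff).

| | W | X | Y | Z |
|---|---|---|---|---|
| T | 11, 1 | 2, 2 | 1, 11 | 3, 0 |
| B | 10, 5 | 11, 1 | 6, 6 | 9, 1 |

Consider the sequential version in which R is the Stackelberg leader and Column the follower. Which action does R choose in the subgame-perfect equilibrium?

B

Backward induction with R moving first.
- T: BR = Y, leader payoff 1.
- B: BR = Y, leader payoff 6.
Among 1, 6, the best is 6 at B. Subgame-perfect outcome: (B, Y) with payoffs (6, 6).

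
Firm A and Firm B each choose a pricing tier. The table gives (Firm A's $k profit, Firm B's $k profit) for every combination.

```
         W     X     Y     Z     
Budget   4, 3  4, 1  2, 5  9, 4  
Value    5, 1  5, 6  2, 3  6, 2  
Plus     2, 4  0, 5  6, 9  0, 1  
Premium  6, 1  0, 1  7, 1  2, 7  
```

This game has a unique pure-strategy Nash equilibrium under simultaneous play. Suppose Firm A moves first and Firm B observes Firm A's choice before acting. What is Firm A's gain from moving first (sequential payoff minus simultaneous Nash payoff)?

Work backward from Firm B's decision.
- Budget: Firm B compares 3, 1, 5, 4 and picks Y; Firm A would get 2.
- Value: Firm B compares 1, 6, 3, 2 and picks X; Firm A would get 5.
- Plus: Firm B compares 4, 5, 9, 1 and picks Y; Firm A would get 6.
- Premium: Firm B compares 1, 1, 1, 7 and picks Z; Firm A would get 2.
Firm A's induced payoffs are 2, 5, 6, 2, so Firm A commits to Plus. Subgame-perfect outcome: (Plus, Y) with payoffs (6, 9).
Now find the simultaneous Nash equilibrium.
Firm A's best replies: W→Premium; X→Value; Y→Premium; Z→Budget.
Firm B's best replies: Budget→Y; Value→X; Plus→Y; Premium→Z.
Only (Value, X) has each player best-responding; Nash payoffs (5, 6).
Firm A's commitment gain: 6 − 5 = 1.

1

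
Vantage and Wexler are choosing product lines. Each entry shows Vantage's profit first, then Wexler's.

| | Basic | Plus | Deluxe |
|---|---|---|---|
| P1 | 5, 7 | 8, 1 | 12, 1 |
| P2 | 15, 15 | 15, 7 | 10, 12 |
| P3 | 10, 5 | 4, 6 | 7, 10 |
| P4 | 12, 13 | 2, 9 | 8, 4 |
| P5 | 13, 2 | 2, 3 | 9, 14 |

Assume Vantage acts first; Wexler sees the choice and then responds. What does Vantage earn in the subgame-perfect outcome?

Wexler best-responds to each possible Vantage move:
- P1: BR = Basic, leader payoff 5.
- P2: BR = Basic, leader payoff 15.
- P3: BR = Deluxe, leader payoff 7.
- P4: BR = Basic, leader payoff 12.
- P5: BR = Deluxe, leader payoff 9.
Among 5, 15, 7, 12, 9, the best is 15 at P2. Subgame-perfect outcome: (P2, Basic) with payoffs (15, 15).

15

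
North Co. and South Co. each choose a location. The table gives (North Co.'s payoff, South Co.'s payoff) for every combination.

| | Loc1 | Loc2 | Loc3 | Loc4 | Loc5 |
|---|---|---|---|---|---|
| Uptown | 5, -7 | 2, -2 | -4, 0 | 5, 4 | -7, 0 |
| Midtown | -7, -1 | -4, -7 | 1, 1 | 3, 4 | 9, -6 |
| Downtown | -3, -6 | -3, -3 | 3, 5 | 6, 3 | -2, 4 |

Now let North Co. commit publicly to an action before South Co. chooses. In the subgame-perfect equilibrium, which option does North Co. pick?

Backward induction with North Co. moving first.
- Uptown: South Co. compares -7, -2, 0, 4, 0 and picks Loc4; North Co. would get 5.
- Midtown: South Co. compares -1, -7, 1, 4, -6 and picks Loc4; North Co. would get 3.
- Downtown: South Co. compares -6, -3, 5, 3, 4 and picks Loc3; North Co. would get 3.
North Co.'s induced payoffs are 5, 3, 3, so North Co. commits to Uptown. Subgame-perfect outcome: (Uptown, Loc4) with payoffs (5, 4).

Uptown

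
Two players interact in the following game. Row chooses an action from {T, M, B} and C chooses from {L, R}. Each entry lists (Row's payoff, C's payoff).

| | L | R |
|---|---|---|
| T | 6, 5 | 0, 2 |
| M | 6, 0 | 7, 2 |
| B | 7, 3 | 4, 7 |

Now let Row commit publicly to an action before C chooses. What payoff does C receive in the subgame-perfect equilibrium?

2

Backward induction with Row moving first.
- T: C compares 5, 2 and picks L; Row would get 6.
- M: C compares 0, 2 and picks R; Row would get 7.
- B: C compares 3, 7 and picks R; Row would get 4.
Maximizing over 6, 7, 4, Row chooses M. Subgame-perfect outcome: (M, R) with payoffs (7, 2).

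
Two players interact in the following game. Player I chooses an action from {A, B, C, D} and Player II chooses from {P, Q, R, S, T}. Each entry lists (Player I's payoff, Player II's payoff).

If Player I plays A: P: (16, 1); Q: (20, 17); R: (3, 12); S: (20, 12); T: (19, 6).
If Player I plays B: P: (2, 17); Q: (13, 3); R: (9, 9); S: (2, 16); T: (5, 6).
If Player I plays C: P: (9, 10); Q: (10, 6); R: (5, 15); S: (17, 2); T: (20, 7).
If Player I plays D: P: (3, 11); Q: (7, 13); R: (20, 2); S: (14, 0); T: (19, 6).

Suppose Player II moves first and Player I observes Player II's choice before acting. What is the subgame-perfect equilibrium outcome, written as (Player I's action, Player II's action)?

(A, Q)

Work backward from Player I's decision.
- P → Player I plays A (best of 16, 2, 9, 3); Player II gets 1.
- Q → Player I plays A (best of 20, 13, 10, 7); Player II gets 17.
- R → Player I plays D (best of 3, 9, 5, 20); Player II gets 2.
- S → Player I plays A (best of 20, 2, 17, 14); Player II gets 12.
- T → Player I plays C (best of 19, 5, 20, 19); Player II gets 7.
Player II's induced payoffs are 1, 17, 2, 12, 7, so Player II commits to Q. Subgame-perfect outcome: (A, Q) with payoffs (20, 17).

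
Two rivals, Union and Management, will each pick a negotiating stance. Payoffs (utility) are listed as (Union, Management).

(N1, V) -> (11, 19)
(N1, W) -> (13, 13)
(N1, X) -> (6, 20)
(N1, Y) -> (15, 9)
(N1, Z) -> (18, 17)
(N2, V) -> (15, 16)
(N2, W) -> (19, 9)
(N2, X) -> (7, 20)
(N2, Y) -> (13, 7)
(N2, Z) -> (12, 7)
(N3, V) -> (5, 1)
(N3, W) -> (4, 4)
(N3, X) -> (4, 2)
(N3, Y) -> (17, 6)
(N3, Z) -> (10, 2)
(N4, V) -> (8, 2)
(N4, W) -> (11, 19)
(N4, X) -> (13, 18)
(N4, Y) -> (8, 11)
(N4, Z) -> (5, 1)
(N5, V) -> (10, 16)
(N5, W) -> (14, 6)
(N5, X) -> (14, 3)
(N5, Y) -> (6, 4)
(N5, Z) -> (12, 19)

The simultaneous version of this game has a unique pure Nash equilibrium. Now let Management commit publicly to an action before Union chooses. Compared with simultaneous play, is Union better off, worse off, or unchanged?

better off

Backward induction with Management moving first.
- V: Union compares 11, 15, 5, 8, 10 and picks N2; Management would get 16.
- W: Union compares 13, 19, 4, 11, 14 and picks N2; Management would get 9.
- X: Union compares 6, 7, 4, 13, 14 and picks N5; Management would get 3.
- Y: Union compares 15, 13, 17, 8, 6 and picks N3; Management would get 6.
- Z: Union compares 18, 12, 10, 5, 12 and picks N1; Management would get 17.
Management's induced payoffs are 16, 9, 3, 6, 17, so Management commits to Z. Subgame-perfect outcome: (N1, Z) with payoffs (18, 17).
Under simultaneous play:
Union's best replies: V→N2; W→N2; X→N5; Y→N3; Z→N1.
Management's best replies: N1→X; N2→X; N3→Y; N4→W; N5→Z.
The unique mutual best reply is (N3, Y), giving (17, 6).
Union earns 18 sequentially versus 17 at the Nash outcome: better off.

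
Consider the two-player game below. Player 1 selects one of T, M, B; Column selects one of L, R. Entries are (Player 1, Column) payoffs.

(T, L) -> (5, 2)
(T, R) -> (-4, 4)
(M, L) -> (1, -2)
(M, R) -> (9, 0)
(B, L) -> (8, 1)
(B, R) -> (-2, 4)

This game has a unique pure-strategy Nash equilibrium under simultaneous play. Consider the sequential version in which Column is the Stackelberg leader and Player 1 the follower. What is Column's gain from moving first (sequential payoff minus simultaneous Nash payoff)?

1

Work backward from Player 1's decision.
- L → Player 1 plays B (best of 5, 1, 8); Column gets 1.
- R → Player 1 plays M (best of -4, 9, -2); Column gets 0.
Among 1, 0, the best is 1 at L. Subgame-perfect outcome: (B, L) with payoffs (8, 1).
Under simultaneous play:
Player 1's best replies: L→B; R→M.
Column's best replies: T→R; M→R; B→R.
Only (M, R) has each player best-responding; Nash payoffs (9, 0).
Column's commitment gain: 1 − 0 = 1.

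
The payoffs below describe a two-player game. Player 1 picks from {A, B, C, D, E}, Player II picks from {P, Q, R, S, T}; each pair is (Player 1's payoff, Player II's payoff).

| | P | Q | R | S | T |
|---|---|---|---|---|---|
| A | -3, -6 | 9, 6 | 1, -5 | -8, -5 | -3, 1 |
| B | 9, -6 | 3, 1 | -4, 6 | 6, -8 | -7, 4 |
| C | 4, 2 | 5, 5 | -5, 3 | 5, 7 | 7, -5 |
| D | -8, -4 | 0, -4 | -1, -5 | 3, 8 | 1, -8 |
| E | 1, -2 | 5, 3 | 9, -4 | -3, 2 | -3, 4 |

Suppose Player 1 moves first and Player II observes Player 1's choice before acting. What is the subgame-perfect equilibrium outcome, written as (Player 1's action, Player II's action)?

Backward induction with Player 1 moving first.
- A → Player II plays Q (best of -6, 6, -5, -5, 1); Player 1 gets 9.
- B → Player II plays R (best of -6, 1, 6, -8, 4); Player 1 gets -4.
- C → Player II plays S (best of 2, 5, 3, 7, -5); Player 1 gets 5.
- D → Player II plays S (best of -4, -4, -5, 8, -8); Player 1 gets 3.
- E → Player II plays T (best of -2, 3, -4, 2, 4); Player 1 gets -3.
Player 1's induced payoffs are 9, -4, 5, 3, -3, so Player 1 commits to A. Subgame-perfect outcome: (A, Q) with payoffs (9, 6).

(A, Q)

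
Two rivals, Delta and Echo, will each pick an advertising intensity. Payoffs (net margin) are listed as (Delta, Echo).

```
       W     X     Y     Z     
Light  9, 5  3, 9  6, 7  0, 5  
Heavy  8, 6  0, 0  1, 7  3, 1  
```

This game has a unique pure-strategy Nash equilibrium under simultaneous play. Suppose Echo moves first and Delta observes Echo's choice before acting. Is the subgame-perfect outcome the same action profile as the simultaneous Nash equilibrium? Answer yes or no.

Work backward from Delta's decision.
- W: BR = Light, leader payoff 5.
- X: BR = Light, leader payoff 9.
- Y: BR = Light, leader payoff 7.
- Z: BR = Heavy, leader payoff 1.
Among 5, 9, 7, 1, the best is 9 at X. Subgame-perfect outcome: (Light, X) with payoffs (3, 9).
For the simultaneous game, intersect best replies.
Delta's best replies: W→Light; X→Light; Y→Light; Z→Heavy.
Echo's best replies: Light→X; Heavy→Y.
Only (Light, X) has each player best-responding; Nash payoffs (3, 9).
Sequential outcome (Light, X) coincides with the Nash profile (Light, X).

yes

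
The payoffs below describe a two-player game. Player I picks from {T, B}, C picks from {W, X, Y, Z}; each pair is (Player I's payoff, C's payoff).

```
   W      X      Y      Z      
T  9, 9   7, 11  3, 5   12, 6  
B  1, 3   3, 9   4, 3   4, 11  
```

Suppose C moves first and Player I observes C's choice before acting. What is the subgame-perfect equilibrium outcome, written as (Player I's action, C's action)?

Work backward from Player I's decision.
- W → Player I plays T (best of 9, 1); C gets 9.
- X → Player I plays T (best of 7, 3); C gets 11.
- Y → Player I plays B (best of 3, 4); C gets 3.
- Z → Player I plays T (best of 12, 4); C gets 6.
C's induced payoffs are 9, 11, 3, 6, so C commits to X. Subgame-perfect outcome: (T, X) with payoffs (7, 11).

(T, X)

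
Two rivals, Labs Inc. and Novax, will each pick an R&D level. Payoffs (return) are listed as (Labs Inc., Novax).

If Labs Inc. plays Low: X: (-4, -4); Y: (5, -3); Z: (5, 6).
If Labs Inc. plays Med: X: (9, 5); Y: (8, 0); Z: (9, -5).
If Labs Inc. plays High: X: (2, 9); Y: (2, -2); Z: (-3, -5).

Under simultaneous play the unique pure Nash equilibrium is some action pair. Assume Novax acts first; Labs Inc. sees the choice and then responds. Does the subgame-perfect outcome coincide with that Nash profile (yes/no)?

yes

Solve by backward induction (Novax leads).
- X: BR = Med, leader payoff 5.
- Y: BR = Med, leader payoff 0.
- Z: BR = Med, leader payoff -5.
Among 5, 0, -5, the best is 5 at X. Subgame-perfect outcome: (Med, X) with payoffs (9, 5).
For the simultaneous game, intersect best replies.
Labs Inc.'s best replies: X→Med; Y→Med; Z→Med.
Novax's best replies: Low→Z; Med→X; High→X.
The unique mutual best reply is (Med, X), giving (9, 5).
Sequential outcome (Med, X) coincides with the Nash profile (Med, X).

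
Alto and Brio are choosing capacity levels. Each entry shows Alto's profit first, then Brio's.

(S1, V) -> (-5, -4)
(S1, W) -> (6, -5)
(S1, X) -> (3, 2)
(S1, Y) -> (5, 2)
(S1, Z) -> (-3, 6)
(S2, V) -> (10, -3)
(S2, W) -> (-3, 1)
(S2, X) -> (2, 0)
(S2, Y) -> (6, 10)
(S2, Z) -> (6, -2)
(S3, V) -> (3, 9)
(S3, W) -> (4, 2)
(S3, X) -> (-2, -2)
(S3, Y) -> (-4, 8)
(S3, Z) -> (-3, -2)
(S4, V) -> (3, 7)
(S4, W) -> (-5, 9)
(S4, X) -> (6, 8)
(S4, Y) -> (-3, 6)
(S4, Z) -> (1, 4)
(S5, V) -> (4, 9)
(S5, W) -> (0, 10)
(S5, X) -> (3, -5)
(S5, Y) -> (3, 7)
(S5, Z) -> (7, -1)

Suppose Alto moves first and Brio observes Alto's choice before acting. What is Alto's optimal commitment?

Brio best-responds to each possible Alto move:
- S1: BR = Z, leader payoff -3.
- S2: BR = Y, leader payoff 6.
- S3: BR = V, leader payoff 3.
- S4: BR = W, leader payoff -5.
- S5: BR = W, leader payoff 0.
Maximizing over -3, 6, 3, -5, 0, Alto chooses S2. Subgame-perfect outcome: (S2, Y) with payoffs (6, 10).

S2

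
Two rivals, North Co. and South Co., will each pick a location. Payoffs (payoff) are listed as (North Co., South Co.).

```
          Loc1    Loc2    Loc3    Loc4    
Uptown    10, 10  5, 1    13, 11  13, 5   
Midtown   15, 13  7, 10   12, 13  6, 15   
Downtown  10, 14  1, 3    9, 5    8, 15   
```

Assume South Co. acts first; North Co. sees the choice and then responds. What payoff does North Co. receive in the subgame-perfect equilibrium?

15

Backward induction with South Co. moving first.
- Loc1: BR = Midtown, leader payoff 13.
- Loc2: BR = Midtown, leader payoff 10.
- Loc3: BR = Uptown, leader payoff 11.
- Loc4: BR = Uptown, leader payoff 5.
Among 13, 10, 11, 5, the best is 13 at Loc1. Subgame-perfect outcome: (Midtown, Loc1) with payoffs (15, 13).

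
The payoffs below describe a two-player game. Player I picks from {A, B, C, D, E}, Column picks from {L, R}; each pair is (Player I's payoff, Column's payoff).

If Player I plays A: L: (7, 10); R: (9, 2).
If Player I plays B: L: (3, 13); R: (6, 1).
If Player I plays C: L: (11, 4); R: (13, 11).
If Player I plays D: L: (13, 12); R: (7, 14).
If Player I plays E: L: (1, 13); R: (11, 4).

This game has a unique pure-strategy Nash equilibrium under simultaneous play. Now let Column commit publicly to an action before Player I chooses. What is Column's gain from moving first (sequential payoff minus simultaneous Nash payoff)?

Solve by backward induction (Column leads).
- L: Player I compares 7, 3, 11, 13, 1 and picks D; Column would get 12.
- R: Player I compares 9, 6, 13, 7, 11 and picks C; Column would get 11.
Maximizing over 12, 11, Column chooses L. Subgame-perfect outcome: (D, L) with payoffs (13, 12).
For the simultaneous game, intersect best replies.
Player I's best replies: L→D; R→C.
Column's best replies: A→L; B→L; C→R; D→R; E→L.
Only (C, R) has each player best-responding; Nash payoffs (13, 11).
Column's commitment gain: 12 − 11 = 1.

1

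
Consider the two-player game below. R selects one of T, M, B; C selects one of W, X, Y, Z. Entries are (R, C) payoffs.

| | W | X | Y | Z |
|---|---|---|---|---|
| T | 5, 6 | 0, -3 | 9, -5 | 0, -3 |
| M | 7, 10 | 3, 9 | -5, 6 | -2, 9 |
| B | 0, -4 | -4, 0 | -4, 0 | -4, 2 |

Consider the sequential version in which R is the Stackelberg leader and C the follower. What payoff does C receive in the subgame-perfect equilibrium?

10

Solve by backward induction (R leads).
- T → C plays W (best of 6, -3, -5, -3); R gets 5.
- M → C plays W (best of 10, 9, 6, 9); R gets 7.
- B → C plays Z (best of -4, 0, 0, 2); R gets -4.
Maximizing over 5, 7, -4, R chooses M. Subgame-perfect outcome: (M, W) with payoffs (7, 10).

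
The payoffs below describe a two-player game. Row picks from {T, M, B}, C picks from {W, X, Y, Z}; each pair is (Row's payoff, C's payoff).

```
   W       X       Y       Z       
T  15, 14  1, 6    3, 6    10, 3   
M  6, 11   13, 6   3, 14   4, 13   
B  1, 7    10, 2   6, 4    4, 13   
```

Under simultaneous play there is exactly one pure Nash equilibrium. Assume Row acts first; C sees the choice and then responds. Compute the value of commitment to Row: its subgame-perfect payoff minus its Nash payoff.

C best-responds to each possible Row move:
- T: C compares 14, 6, 6, 3 and picks W; Row would get 15.
- M: C compares 11, 6, 14, 13 and picks Y; Row would get 3.
- B: C compares 7, 2, 4, 13 and picks Z; Row would get 4.
Among 15, 3, 4, the best is 15 at T. Subgame-perfect outcome: (T, W) with payoffs (15, 14).
Now find the simultaneous Nash equilibrium.
Row's best replies: W→T; X→M; Y→B; Z→T.
C's best replies: T→W; M→Y; B→Z.
Only (T, W) has each player best-responding; Nash payoffs (15, 14).
Row's commitment gain: 15 − 15 = 0.

0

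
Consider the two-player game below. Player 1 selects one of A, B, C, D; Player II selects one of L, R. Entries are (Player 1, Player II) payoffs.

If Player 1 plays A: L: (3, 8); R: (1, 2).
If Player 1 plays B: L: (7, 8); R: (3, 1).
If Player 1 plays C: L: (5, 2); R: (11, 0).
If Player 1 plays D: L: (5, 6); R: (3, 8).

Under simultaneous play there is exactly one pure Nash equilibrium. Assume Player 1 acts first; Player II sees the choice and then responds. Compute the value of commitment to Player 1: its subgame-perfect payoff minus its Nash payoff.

0

Backward induction with Player 1 moving first.
- A: Player II compares 8, 2 and picks L; Player 1 would get 3.
- B: Player II compares 8, 1 and picks L; Player 1 would get 7.
- C: Player II compares 2, 0 and picks L; Player 1 would get 5.
- D: Player II compares 6, 8 and picks R; Player 1 would get 3.
Player 1's induced payoffs are 3, 7, 5, 3, so Player 1 commits to B. Subgame-perfect outcome: (B, L) with payoffs (7, 8).
Under simultaneous play:
Player 1's best replies: L→B; R→C.
Player II's best replies: A→L; B→L; C→L; D→R.
Only (B, L) has each player best-responding; Nash payoffs (7, 8).
Player 1's commitment gain: 7 − 7 = 0.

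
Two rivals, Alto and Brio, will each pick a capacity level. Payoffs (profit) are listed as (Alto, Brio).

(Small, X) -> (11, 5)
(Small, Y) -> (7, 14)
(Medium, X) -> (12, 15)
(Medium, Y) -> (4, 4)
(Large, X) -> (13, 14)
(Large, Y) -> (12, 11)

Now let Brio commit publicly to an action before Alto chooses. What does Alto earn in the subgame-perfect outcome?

Solve by backward induction (Brio leads).
- X: BR = Large, leader payoff 14.
- Y: BR = Large, leader payoff 11.
Among 14, 11, the best is 14 at X. Subgame-perfect outcome: (Large, X) with payoffs (13, 14).

13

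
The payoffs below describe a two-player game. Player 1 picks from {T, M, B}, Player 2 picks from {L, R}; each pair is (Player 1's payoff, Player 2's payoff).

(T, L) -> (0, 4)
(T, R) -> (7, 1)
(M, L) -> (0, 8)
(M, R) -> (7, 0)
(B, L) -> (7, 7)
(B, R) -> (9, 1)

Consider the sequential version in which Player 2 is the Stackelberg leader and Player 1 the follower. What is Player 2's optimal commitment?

Player 1 best-responds to each possible Player 2 move:
- L: Player 1 compares 0, 0, 7 and picks B; Player 2 would get 7.
- R: Player 1 compares 7, 7, 9 and picks B; Player 2 would get 1.
Maximizing over 7, 1, Player 2 chooses L. Subgame-perfect outcome: (B, L) with payoffs (7, 7).

L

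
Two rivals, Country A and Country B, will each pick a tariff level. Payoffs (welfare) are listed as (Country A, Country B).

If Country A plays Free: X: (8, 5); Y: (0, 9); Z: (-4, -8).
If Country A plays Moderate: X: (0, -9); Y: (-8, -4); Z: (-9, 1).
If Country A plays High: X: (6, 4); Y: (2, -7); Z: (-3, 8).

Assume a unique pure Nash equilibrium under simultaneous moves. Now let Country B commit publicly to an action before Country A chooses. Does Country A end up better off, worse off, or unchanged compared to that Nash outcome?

Country A best-responds to each possible Country B move:
- X: BR = Free, leader payoff 5.
- Y: BR = High, leader payoff -7.
- Z: BR = High, leader payoff 8.
Maximizing over 5, -7, 8, Country B chooses Z. Subgame-perfect outcome: (High, Z) with payoffs (-3, 8).
For the simultaneous game, intersect best replies.
Country A's best replies: X→Free; Y→High; Z→High.
Country B's best replies: Free→Y; Moderate→Z; High→Z.
The unique mutual best reply is (High, Z), giving (-3, 8).
Country A earns -3 sequentially versus -3 at the Nash outcome: unchanged.

unchanged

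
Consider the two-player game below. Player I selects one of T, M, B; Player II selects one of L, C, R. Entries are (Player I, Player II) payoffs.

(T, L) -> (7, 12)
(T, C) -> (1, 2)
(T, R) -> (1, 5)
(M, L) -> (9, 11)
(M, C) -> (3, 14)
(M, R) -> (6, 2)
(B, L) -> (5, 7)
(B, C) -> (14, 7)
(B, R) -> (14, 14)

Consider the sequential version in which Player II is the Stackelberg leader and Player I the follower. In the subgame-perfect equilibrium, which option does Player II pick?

Player I best-responds to each possible Player II move:
- L → Player I plays M (best of 7, 9, 5); Player II gets 11.
- C → Player I plays B (best of 1, 3, 14); Player II gets 7.
- R → Player I plays B (best of 1, 6, 14); Player II gets 14.
Maximizing over 11, 7, 14, Player II chooses R. Subgame-perfect outcome: (B, R) with payoffs (14, 14).

R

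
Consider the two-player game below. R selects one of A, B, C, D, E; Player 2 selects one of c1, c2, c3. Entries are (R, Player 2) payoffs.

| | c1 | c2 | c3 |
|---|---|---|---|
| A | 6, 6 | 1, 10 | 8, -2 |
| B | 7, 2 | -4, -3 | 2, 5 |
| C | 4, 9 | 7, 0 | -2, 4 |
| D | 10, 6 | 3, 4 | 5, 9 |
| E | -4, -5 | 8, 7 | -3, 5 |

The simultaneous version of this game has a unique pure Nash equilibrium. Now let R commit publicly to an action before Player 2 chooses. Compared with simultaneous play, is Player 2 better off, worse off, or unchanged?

Work backward from Player 2's decision.
- A: Player 2 compares 6, 10, -2 and picks c2; R would get 1.
- B: Player 2 compares 2, -3, 5 and picks c3; R would get 2.
- C: Player 2 compares 9, 0, 4 and picks c1; R would get 4.
- D: Player 2 compares 6, 4, 9 and picks c3; R would get 5.
- E: Player 2 compares -5, 7, 5 and picks c2; R would get 8.
R's induced payoffs are 1, 2, 4, 5, 8, so R commits to E. Subgame-perfect outcome: (E, c2) with payoffs (8, 7).
Under simultaneous play:
R's best replies: c1→D; c2→E; c3→A.
Player 2's best replies: A→c2; B→c3; C→c1; D→c3; E→c2.
The unique mutual best reply is (E, c2), giving (8, 7).
Player 2 earns 7 sequentially versus 7 at the Nash outcome: unchanged.

unchanged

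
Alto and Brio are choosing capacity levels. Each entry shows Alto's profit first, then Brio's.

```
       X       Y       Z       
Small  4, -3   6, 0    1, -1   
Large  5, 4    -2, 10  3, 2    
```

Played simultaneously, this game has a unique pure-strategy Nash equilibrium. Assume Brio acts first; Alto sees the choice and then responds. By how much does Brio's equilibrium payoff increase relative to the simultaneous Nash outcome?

4

Backward induction with Brio moving first.
- X: Alto compares 4, 5 and picks Large; Brio would get 4.
- Y: Alto compares 6, -2 and picks Small; Brio would get 0.
- Z: Alto compares 1, 3 and picks Large; Brio would get 2.
Brio's induced payoffs are 4, 0, 2, so Brio commits to X. Subgame-perfect outcome: (Large, X) with payoffs (5, 4).
Under simultaneous play:
Alto's best replies: X→Large; Y→Small; Z→Large.
Brio's best replies: Small→Y; Large→Y.
Only (Small, Y) has each player best-responding; Nash payoffs (6, 0).
Brio's commitment gain: 4 − 0 = 4.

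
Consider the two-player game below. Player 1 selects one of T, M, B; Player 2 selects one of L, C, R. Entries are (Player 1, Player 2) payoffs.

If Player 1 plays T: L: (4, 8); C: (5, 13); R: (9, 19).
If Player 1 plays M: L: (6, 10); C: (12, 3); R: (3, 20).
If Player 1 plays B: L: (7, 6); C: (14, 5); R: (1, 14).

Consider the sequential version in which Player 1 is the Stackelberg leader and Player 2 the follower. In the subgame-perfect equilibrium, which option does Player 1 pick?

Work backward from Player 2's decision.
- T → Player 2 plays R (best of 8, 13, 19); Player 1 gets 9.
- M → Player 2 plays R (best of 10, 3, 20); Player 1 gets 3.
- B → Player 2 plays R (best of 6, 5, 14); Player 1 gets 1.
Maximizing over 9, 3, 1, Player 1 chooses T. Subgame-perfect outcome: (T, R) with payoffs (9, 19).

T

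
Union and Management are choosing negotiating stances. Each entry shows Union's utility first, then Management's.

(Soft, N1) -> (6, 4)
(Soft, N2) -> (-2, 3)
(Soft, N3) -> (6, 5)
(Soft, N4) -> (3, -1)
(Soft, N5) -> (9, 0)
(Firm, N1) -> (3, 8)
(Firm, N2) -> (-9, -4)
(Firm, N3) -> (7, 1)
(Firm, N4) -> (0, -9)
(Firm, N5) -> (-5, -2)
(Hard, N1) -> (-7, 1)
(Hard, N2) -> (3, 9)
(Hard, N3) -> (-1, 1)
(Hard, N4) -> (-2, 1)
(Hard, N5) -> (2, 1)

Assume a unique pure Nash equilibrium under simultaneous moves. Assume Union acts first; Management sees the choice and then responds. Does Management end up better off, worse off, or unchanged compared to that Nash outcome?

Work backward from Management's decision.
- Soft: BR = N3, leader payoff 6.
- Firm: BR = N1, leader payoff 3.
- Hard: BR = N2, leader payoff 3.
Among 6, 3, 3, the best is 6 at Soft. Subgame-perfect outcome: (Soft, N3) with payoffs (6, 5).
Under simultaneous play:
Union's best replies: N1→Soft; N2→Hard; N3→Firm; N4→Soft; N5→Soft.
Management's best replies: Soft→N3; Firm→N1; Hard→N2.
Only (Hard, N2) has each player best-responding; Nash payoffs (3, 9).
Management earns 5 sequentially versus 9 at the Nash outcome: worse off.

worse off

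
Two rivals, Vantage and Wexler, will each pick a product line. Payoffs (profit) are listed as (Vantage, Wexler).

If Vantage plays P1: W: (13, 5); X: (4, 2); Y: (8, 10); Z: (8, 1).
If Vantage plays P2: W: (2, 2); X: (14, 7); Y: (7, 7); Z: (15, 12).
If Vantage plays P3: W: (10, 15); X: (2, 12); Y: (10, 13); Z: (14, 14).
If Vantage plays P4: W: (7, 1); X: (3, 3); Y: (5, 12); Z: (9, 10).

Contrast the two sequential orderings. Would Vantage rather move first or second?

If Vantage leads: Wexler's best replies are P1→Y, P2→Z, P3→W, P4→Y; Vantage's induced payoffs 8, 15, 10, 5; outcome (P2, Z), payoffs (15, 12).
If Wexler leads: Vantage's best replies are W→P1, X→P2, Y→P3, Z→P2; Wexler's induced payoffs 5, 7, 13, 12; outcome (P3, Y), payoffs (10, 13).
Vantage gets 15 moving first and 10 moving second, so Vantage prefers to move first.

first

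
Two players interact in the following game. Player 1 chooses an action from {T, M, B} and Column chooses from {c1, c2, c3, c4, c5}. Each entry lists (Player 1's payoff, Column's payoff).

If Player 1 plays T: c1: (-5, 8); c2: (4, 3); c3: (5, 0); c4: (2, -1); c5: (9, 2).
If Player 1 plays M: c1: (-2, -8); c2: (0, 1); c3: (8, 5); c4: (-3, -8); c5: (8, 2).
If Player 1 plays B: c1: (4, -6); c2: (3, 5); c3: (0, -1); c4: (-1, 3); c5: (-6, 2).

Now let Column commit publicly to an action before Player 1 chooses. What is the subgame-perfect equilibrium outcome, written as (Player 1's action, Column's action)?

(M, c3)

Solve by backward induction (Column leads).
- c1: Player 1 compares -5, -2, 4 and picks B; Column would get -6.
- c2: Player 1 compares 4, 0, 3 and picks T; Column would get 3.
- c3: Player 1 compares 5, 8, 0 and picks M; Column would get 5.
- c4: Player 1 compares 2, -3, -1 and picks T; Column would get -1.
- c5: Player 1 compares 9, 8, -6 and picks T; Column would get 2.
Among -6, 3, 5, -1, 2, the best is 5 at c3. Subgame-perfect outcome: (M, c3) with payoffs (8, 5).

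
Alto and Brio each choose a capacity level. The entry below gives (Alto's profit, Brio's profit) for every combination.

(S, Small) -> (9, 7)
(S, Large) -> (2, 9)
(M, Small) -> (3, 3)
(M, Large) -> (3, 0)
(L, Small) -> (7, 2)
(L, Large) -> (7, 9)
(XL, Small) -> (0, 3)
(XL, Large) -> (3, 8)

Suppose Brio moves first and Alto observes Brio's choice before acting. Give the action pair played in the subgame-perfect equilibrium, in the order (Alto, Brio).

(L, Large)

Backward induction with Brio moving first.
- Small → Alto plays S (best of 9, 3, 7, 0); Brio gets 7.
- Large → Alto plays L (best of 2, 3, 7, 3); Brio gets 9.
Brio's induced payoffs are 7, 9, so Brio commits to Large. Subgame-perfect outcome: (L, Large) with payoffs (7, 9).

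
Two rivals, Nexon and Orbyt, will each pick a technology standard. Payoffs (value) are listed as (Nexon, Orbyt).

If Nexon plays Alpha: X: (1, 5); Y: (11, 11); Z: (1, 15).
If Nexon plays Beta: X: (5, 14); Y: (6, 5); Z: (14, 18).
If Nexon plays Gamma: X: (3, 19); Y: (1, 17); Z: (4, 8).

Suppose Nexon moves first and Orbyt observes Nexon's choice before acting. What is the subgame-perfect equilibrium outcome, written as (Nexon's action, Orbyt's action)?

Orbyt best-responds to each possible Nexon move:
- Alpha → Orbyt plays Z (best of 5, 11, 15); Nexon gets 1.
- Beta → Orbyt plays Z (best of 14, 5, 18); Nexon gets 14.
- Gamma → Orbyt plays X (best of 19, 17, 8); Nexon gets 3.
Maximizing over 1, 14, 3, Nexon chooses Beta. Subgame-perfect outcome: (Beta, Z) with payoffs (14, 18).

(Beta, Z)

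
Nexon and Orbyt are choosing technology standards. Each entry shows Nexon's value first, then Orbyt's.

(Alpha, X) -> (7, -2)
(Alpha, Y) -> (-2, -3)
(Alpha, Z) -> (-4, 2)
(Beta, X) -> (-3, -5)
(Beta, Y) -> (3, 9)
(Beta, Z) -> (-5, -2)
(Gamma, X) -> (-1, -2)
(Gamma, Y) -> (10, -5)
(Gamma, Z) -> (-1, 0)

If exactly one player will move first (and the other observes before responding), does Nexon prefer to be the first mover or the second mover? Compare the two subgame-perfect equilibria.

If Nexon leads: Orbyt's best replies are Alpha→Z, Beta→Y, Gamma→Z; Nexon's induced payoffs -4, 3, -1; outcome (Beta, Y), payoffs (3, 9).
If Orbyt leads: Nexon's best replies are X→Alpha, Y→Gamma, Z→Gamma; Orbyt's induced payoffs -2, -5, 0; outcome (Gamma, Z), payoffs (-1, 0).
Nexon gets 3 moving first and -1 moving second, so Nexon prefers to move first.

first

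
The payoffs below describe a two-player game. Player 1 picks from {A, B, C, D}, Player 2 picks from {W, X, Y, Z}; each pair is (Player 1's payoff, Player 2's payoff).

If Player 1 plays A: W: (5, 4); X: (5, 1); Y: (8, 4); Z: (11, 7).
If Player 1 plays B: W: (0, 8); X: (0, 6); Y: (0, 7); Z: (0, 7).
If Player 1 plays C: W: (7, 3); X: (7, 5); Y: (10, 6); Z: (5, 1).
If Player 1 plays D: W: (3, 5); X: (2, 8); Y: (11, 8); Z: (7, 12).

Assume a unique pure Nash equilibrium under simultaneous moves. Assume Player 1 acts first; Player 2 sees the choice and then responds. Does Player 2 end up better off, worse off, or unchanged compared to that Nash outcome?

Solve by backward induction (Player 1 leads).
- A: Player 2 compares 4, 1, 4, 7 and picks Z; Player 1 would get 11.
- B: Player 2 compares 8, 6, 7, 7 and picks W; Player 1 would get 0.
- C: Player 2 compares 3, 5, 6, 1 and picks Y; Player 1 would get 10.
- D: Player 2 compares 5, 8, 8, 12 and picks Z; Player 1 would get 7.
Player 1's induced payoffs are 11, 0, 10, 7, so Player 1 commits to A. Subgame-perfect outcome: (A, Z) with payoffs (11, 7).
Now find the simultaneous Nash equilibrium.
Player 1's best replies: W→C; X→C; Y→D; Z→A.
Player 2's best replies: A→Z; B→W; C→Y; D→Z.
The unique mutual best reply is (A, Z), giving (11, 7).
Player 2 earns 7 sequentially versus 7 at the Nash outcome: unchanged.

unchanged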